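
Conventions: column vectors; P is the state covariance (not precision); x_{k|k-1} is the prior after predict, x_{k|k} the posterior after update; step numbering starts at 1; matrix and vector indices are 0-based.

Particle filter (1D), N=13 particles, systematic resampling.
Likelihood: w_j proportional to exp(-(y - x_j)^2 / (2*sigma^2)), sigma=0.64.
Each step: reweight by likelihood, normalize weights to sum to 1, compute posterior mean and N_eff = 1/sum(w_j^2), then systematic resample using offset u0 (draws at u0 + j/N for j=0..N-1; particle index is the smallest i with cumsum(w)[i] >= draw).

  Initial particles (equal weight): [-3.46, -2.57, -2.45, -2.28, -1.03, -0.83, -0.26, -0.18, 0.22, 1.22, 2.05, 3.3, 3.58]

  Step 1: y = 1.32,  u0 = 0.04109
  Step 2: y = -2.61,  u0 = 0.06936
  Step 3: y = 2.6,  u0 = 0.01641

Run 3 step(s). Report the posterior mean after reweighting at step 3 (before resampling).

step 1: w=[0.0000, 0.0000, 0.0000, 0.0000, 0.0006, 0.0019, 0.0255, 0.0344, 0.1224, 0.5298, 0.2798, 0.0045, 0.0011]  mean=1.2504  Neff=2.6607  idx=[7, 8, 9, 9, 9, 9, 9, 9, 9, 10, 10, 10, 10]
step 2: w=[0.9287, 0.0712, 0.0000, 0.0000, 0.0000, 0.0000, 0.0000, 0.0000, 0.0000, 0.0000, 0.0000, 0.0000, 0.0000]  mean=-0.1513  Neff=1.1528  idx=[0, 0, 0, 0, 0, 0, 0, 0, 0, 0, 0, 0, 1]
step 3: w=[0.0409, 0.0409, 0.0409, 0.0409, 0.0409, 0.0409, 0.0409, 0.0409, 0.0409, 0.0409, 0.0409, 0.0409, 0.5087]  mean=0.0235  Neff=3.5862  idx=[0, 2, 4, 6, 7, 9, 11, 12, 12, 12, 12, 12, 12]

post_mean = 0.0235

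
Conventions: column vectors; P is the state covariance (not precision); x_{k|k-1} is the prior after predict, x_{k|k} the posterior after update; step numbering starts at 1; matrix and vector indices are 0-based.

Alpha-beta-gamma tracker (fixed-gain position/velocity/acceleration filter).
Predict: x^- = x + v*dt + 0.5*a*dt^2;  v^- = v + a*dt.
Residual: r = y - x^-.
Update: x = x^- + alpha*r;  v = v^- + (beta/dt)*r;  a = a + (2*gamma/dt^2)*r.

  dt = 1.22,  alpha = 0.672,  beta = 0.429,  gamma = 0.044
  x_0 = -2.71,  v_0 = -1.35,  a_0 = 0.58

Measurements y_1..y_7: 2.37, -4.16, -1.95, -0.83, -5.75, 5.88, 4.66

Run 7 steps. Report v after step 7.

v_post = 3.1104

step 1: x_pred=-3.9254  r=6.2954  x^+=0.3051  v^+=1.5713  a^+=0.9522
step 2: x_pred=2.9307  r=-7.0907  x^+=-1.8342  v^+=0.2396  a^+=0.5330
step 3: x_pred=-1.1453  r=-0.8047  x^+=-1.6861  v^+=0.6069  a^+=0.4854
step 4: x_pred=-0.5844  r=-0.2456  x^+=-0.7495  v^+=1.1127  a^+=0.4709
step 5: x_pred=0.9585  r=-6.7085  x^+=-3.5496  v^+=-0.6718  a^+=0.0742
step 6: x_pred=-4.3140  r=10.1940  x^+=2.5364  v^+=3.0034  a^+=0.6770
step 7: x_pred=6.7043  r=-2.0443  x^+=5.3305  v^+=3.1104  a^+=0.5561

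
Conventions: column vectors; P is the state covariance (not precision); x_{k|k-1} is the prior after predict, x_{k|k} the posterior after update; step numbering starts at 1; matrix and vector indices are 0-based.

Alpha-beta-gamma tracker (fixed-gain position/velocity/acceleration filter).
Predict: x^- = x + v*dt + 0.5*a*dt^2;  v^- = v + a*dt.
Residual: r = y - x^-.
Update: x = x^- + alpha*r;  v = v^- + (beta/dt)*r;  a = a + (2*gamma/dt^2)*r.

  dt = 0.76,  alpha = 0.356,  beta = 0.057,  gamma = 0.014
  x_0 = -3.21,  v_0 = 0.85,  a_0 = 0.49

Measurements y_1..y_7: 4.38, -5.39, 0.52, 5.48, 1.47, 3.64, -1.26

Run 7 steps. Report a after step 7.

step 1: x_pred=-2.4225  r=6.8025  x^+=-0.0008  v^+=1.7326  a^+=0.8198
step 2: x_pred=1.5527  r=-6.9427  x^+=-0.9189  v^+=1.8349  a^+=0.4832
step 3: x_pred=0.6152  r=-0.0952  x^+=0.5813  v^+=2.1950  a^+=0.4786
step 4: x_pred=2.3877  r=3.0923  x^+=3.4886  v^+=2.7906  a^+=0.6285
step 5: x_pred=5.7910  r=-4.3210  x^+=4.2527  v^+=2.9442  a^+=0.4190
step 6: x_pred=6.6113  r=-2.9713  x^+=5.5535  v^+=3.0398  a^+=0.2750
step 7: x_pred=7.9432  r=-9.2032  x^+=4.6669  v^+=2.5586  a^+=-0.1712

a_post = -0.1712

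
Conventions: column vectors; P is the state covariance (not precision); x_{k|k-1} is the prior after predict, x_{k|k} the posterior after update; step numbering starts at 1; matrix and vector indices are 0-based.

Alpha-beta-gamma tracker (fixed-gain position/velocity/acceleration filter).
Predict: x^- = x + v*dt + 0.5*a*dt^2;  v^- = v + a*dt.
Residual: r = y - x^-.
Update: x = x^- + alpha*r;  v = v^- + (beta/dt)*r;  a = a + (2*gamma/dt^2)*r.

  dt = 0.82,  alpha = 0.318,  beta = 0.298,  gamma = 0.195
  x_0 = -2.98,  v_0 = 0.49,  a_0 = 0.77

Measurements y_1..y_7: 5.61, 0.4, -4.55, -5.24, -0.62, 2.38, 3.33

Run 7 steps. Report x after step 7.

x_post = -14.1935

step 1: x_pred=-2.3193  r=7.9293  x^+=0.2022  v^+=4.0030  a^+=5.3691
step 2: x_pred=5.2898  r=-4.8898  x^+=3.7348  v^+=6.6287  a^+=2.5330
step 3: x_pred=10.0219  r=-14.5719  x^+=5.3881  v^+=3.4101  a^+=-5.9189
step 4: x_pred=6.1944  r=-11.4344  x^+=2.5582  v^+=-5.5989  a^+=-12.5510
step 5: x_pred=-6.2525  r=5.6325  x^+=-4.4613  v^+=-13.8438  a^+=-9.2841
step 6: x_pred=-18.9345  r=21.3145  x^+=-12.1565  v^+=-13.7107  a^+=3.0786
step 7: x_pred=-22.3643  r=25.6943  x^+=-14.1935  v^+=-1.8486  a^+=17.9816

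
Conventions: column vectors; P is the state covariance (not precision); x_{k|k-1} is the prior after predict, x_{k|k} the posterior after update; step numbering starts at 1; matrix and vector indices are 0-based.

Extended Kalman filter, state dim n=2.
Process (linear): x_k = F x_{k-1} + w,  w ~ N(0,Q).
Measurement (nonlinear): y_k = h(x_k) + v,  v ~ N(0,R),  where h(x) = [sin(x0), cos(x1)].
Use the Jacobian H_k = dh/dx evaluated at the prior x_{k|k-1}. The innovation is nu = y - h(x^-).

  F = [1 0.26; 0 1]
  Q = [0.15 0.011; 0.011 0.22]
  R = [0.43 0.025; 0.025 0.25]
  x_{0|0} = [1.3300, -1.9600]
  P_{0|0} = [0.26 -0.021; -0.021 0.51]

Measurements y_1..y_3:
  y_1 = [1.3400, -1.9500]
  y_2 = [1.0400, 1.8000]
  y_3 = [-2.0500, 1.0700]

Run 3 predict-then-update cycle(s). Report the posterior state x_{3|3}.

x_post = [-1.3731, -3.9564]

step 1: x^-=[0.8204, -1.9600]  P^-=[0.4336 0.1226; 0.1226 0.7300]  H_jac=[0.6819 0.0000; 0.0000 0.9252]  S=[0.6316 0.1024; 0.1024 0.8749]  K=[0.4557 0.0763; 0.0074 0.7711]  nu=[0.6086, -1.5705]  x^+=[0.9779, -3.1666]  P^+=[0.2902 0.0329; 0.0329 0.2086]
step 2: x^-=[0.1545, -3.1666]  P^-=[0.4714 0.0982; 0.0982 0.4286]  H_jac=[0.9881 0.0000; 0.0000 -0.0250]  S=[0.8902 0.0226; 0.0226 0.2503]  K=[0.5247 -0.0571; 0.1103 -0.0527]  nu=[0.8861, 2.7997]  x^+=[0.4595, -3.2164]  P^+=[0.2269 0.0467; 0.0467 0.4173]
step 3: x^-=[-0.3768, -3.2164]  P^-=[0.4294 0.1662; 0.1662 0.6373]  H_jac=[0.9299 0.0000; 0.0000 -0.0748]  S=[0.8012 0.0134; 0.0134 0.2536]  K=[0.4995 -0.0755; 0.1962 -0.1984]  nu=[-1.6821, 2.0672]  x^+=[-1.3731, -3.9564]  P^+=[0.2290 0.0854; 0.0854 0.5975]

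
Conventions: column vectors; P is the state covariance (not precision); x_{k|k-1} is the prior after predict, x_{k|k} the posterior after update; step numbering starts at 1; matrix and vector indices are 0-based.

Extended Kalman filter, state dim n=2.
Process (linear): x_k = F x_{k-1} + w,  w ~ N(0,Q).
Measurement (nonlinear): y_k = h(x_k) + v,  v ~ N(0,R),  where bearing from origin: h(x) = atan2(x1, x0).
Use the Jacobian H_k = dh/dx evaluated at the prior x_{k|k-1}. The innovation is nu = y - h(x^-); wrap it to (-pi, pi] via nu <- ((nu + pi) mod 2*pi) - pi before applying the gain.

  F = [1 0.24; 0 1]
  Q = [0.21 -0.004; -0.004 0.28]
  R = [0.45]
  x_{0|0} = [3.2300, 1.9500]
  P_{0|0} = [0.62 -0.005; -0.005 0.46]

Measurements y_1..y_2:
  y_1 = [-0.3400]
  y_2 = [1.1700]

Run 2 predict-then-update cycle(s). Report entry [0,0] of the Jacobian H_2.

step 1: x^-=[3.6980, 1.9500]  P^-=[0.8541 0.1014; 0.1014 0.7400]  H_jac=[-0.1116 0.2116]  S=[0.4890]  K=[-0.1510; 0.2971]  nu=[-0.8253]  x^+=[3.8226, 1.7048]  P^+=[0.8429 0.1233; 0.1233 0.6968]
step 2: x^-=[4.2318, 1.7048]  P^-=[1.1523 0.2866; 0.2866 0.9768]  H_jac=[-0.0819 0.2033]  S=[0.4886]  K=[-0.0739; 0.3585]  nu=[0.7870]  x^+=[4.1736, 1.9870]  P^+=[1.1496 0.2995; 0.2995 0.9141]

H_jac[0,0] = -0.0819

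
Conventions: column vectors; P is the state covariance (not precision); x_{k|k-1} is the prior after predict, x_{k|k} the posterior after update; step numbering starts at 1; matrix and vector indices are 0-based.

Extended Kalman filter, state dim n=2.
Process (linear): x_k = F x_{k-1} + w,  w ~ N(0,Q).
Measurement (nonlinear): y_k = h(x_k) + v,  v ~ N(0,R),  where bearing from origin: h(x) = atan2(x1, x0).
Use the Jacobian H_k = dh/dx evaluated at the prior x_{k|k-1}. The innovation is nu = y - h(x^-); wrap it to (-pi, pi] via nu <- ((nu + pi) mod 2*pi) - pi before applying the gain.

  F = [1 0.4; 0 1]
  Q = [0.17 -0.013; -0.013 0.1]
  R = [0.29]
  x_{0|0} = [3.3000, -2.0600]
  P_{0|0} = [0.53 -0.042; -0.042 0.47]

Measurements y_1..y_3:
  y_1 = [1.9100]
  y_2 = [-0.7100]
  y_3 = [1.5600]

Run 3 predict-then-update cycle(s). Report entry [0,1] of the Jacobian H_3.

H_jac[0,1] = 0.3093

step 1: x^-=[2.4760, -2.0600]  P^-=[0.7416 0.1330; 0.1330 0.5700]  H_jac=[0.1986 0.2387]  S=[0.3643]  K=[0.4913; 0.4459]  nu=[2.6039]  x^+=[3.7554, -0.8989]  P^+=[0.6536 0.0532; 0.0532 0.4976]
step 2: x^-=[3.3959, -0.8989]  P^-=[0.9458 0.2392; 0.2392 0.5976]  H_jac=[0.0728 0.2752]  S=[0.3499]  K=[0.3851; 0.5198]  nu=[-0.4512]  x^+=[3.2221, -1.1334]  P^+=[0.8939 0.1692; 0.1692 0.5030]
step 3: x^-=[2.7687, -1.1334]  P^-=[1.2797 0.3574; 0.3574 0.6030]  H_jac=[0.1266 0.3093]  S=[0.3962]  K=[0.6880; 0.5850]  nu=[1.9486]  x^+=[4.1094, 0.0065]  P^+=[1.0922 0.1979; 0.1979 0.4674]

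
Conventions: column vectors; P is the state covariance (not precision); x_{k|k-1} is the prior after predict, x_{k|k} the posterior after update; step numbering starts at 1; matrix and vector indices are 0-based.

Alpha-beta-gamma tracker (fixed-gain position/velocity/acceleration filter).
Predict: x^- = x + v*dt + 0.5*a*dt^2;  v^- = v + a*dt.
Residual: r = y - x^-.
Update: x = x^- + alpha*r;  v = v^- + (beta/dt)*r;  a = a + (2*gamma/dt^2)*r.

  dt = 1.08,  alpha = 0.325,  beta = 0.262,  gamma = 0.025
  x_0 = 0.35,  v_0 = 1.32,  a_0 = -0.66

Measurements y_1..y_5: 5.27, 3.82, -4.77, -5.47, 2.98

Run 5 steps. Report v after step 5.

v_post = -2.6548

step 1: x_pred=1.3907  r=3.8793  x^+=2.6515  v^+=1.5483  a^+=-0.4937
step 2: x_pred=4.0357  r=-0.2157  x^+=3.9656  v^+=0.9628  a^+=-0.5030
step 3: x_pred=4.7121  r=-9.4821  x^+=1.6304  v^+=-1.8807  a^+=-0.9094
step 4: x_pred=-0.9311  r=-4.5389  x^+=-2.4063  v^+=-3.9640  a^+=-1.1040
step 5: x_pred=-7.3312  r=10.3112  x^+=-3.9801  v^+=-2.6548  a^+=-0.6620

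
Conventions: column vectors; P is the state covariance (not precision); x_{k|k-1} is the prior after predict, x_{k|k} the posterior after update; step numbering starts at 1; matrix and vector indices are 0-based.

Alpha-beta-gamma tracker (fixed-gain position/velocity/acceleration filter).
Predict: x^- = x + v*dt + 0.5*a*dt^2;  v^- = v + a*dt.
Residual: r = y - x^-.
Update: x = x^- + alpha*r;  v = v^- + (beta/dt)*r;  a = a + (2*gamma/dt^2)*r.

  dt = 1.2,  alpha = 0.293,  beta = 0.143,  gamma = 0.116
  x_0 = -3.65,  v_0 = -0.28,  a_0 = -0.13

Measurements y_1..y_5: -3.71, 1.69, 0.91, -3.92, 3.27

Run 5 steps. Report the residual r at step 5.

resid = -0.4122

step 1: x_pred=-4.0796  r=0.3696  x^+=-3.9713  v^+=-0.3920  a^+=-0.0705
step 2: x_pred=-4.4924  r=6.1824  x^+=-2.6809  v^+=0.2602  a^+=0.9256
step 3: x_pred=-1.7022  r=2.6122  x^+=-0.9368  v^+=1.6822  a^+=1.3465
step 4: x_pred=2.0513  r=-5.9713  x^+=0.3017  v^+=2.5864  a^+=0.3844
step 5: x_pred=3.6822  r=-0.4122  x^+=3.5614  v^+=2.9986  a^+=0.3180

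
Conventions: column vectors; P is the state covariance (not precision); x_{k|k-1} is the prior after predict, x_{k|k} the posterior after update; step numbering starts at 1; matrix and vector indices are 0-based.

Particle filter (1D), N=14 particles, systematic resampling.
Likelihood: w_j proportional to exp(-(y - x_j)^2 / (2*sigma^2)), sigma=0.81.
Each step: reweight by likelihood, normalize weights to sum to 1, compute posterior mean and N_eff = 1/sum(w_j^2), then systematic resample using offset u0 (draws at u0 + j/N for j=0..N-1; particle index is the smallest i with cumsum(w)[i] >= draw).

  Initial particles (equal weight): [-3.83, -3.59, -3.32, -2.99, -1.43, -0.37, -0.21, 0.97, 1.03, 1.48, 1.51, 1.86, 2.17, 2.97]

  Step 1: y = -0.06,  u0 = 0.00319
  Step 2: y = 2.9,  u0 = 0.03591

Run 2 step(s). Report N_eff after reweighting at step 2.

N_eff = 3.4618

step 1: w=[0.0000, 0.0000, 0.0001, 0.0004, 0.0703, 0.2730, 0.2888, 0.1309, 0.1188, 0.0482, 0.0449, 0.0177, 0.0066, 0.0003]  mean=0.1728  Neff=5.0299  idx=[4, 5, 5, 5, 5, 6, 6, 6, 6, 7, 7, 8, 8, 10]
step 2: w=[0.0000, 0.0006, 0.0006, 0.0006, 0.0006, 0.0013, 0.0013, 0.0013, 0.0013, 0.1196, 0.1196, 0.1423, 0.1423, 0.4688]  mean=1.2310  Neff=3.4618  idx=[9, 9, 10, 11, 11, 12, 12, 13, 13, 13, 13, 13, 13, 13]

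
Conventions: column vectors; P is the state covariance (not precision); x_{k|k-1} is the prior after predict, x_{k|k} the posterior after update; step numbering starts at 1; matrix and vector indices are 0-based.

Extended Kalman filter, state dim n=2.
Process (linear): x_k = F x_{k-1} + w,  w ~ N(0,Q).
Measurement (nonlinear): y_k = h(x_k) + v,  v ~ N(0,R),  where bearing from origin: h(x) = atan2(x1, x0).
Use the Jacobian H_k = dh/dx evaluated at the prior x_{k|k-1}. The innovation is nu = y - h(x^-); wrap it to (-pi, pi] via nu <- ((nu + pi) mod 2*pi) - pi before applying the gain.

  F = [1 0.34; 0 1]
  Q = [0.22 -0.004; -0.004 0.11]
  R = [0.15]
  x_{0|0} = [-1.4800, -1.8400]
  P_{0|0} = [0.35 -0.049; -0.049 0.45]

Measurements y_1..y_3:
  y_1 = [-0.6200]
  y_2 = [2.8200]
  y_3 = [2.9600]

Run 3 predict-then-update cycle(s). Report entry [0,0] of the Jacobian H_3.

step 1: x^-=[-2.1056, -1.8400]  P^-=[0.5887 0.1000; 0.1000 0.5600]  H_jac=[0.2353 -0.2693]  S=[0.2105]  K=[0.5301; -0.6045]  nu=[1.8034]  x^+=[-1.1496, -2.9302]  P^+=[0.5295 0.1675; 0.1675 0.4831]
step 2: x^-=[-2.1459, -2.9302]  P^-=[0.9193 0.3277; 0.3277 0.5931]  H_jac=[0.2221 -0.1627]  S=[0.1874]  K=[0.8053; -0.1264]  nu=[-1.2603]  x^+=[-3.1608, -2.7709]  P^+=[0.7977 0.3468; 0.3468 0.5901]
step 3: x^-=[-4.1029, -2.7709]  P^-=[1.3218 0.5434; 0.5434 0.7001]  H_jac=[0.1130 -0.1674]  S=[0.1659]  K=[0.3523; -0.3360]  nu=[-0.7756]  x^+=[-4.3761, -2.5103]  P^+=[1.3012 0.5630; 0.5630 0.6813]

H_jac[0,0] = 0.1130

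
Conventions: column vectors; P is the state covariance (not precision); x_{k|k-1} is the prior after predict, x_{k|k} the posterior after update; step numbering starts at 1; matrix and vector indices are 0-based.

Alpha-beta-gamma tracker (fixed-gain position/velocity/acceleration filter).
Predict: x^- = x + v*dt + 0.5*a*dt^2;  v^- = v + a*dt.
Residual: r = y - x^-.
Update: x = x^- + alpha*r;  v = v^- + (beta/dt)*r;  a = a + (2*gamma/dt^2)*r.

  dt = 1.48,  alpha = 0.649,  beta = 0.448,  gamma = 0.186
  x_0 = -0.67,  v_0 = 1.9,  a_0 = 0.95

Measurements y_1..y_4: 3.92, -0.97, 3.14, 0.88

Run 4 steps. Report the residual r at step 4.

resid = -1.8419

step 1: x_pred=3.1824  r=0.7376  x^+=3.6611  v^+=3.5293  a^+=1.0753
step 2: x_pred=10.0620  r=-11.0320  x^+=2.9022  v^+=1.7812  a^+=-0.7983
step 3: x_pred=4.6641  r=-1.5241  x^+=3.6750  v^+=0.1383  a^+=-1.0572
step 4: x_pred=2.7219  r=-1.8419  x^+=1.5265  v^+=-1.9838  a^+=-1.3700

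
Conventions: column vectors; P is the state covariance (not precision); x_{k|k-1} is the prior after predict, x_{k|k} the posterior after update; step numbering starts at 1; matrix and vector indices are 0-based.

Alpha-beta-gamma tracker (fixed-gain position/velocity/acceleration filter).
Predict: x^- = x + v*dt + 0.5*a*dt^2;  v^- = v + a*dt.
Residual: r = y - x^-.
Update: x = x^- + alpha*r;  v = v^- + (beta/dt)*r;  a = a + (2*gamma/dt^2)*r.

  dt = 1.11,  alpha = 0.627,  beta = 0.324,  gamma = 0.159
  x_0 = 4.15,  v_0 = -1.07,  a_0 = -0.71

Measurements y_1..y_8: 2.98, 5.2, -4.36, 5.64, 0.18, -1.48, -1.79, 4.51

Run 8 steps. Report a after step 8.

step 1: x_pred=2.5249  r=0.4551  x^+=2.8102  v^+=-1.7253  a^+=-0.5925
step 2: x_pred=0.5302  r=4.6698  x^+=3.4582  v^+=-1.0199  a^+=0.6127
step 3: x_pred=2.7035  r=-7.0635  x^+=-1.7253  v^+=-2.4016  a^+=-1.2103
step 4: x_pred=-5.1367  r=10.7767  x^+=1.6203  v^+=-0.5994  a^+=1.5711
step 5: x_pred=1.9228  r=-1.7428  x^+=0.8301  v^+=0.6358  a^+=1.1213
step 6: x_pred=2.2265  r=-3.7065  x^+=-0.0975  v^+=0.7985  a^+=0.1646
step 7: x_pred=0.8902  r=-2.6802  x^+=-0.7903  v^+=0.1989  a^+=-0.5271
step 8: x_pred=-0.8943  r=5.4043  x^+=2.4942  v^+=1.1912  a^+=0.8677

a_post = 0.8677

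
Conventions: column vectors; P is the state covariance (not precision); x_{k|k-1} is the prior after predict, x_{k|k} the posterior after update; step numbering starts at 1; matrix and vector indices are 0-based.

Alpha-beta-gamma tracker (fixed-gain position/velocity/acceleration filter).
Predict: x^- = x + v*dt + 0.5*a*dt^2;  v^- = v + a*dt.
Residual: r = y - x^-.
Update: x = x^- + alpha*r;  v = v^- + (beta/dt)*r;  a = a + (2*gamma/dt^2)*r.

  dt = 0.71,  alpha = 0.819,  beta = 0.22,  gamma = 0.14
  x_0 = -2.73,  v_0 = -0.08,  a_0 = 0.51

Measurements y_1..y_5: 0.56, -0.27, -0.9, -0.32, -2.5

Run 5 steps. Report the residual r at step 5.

step 1: x_pred=-2.6583  r=3.2183  x^+=-0.0225  v^+=1.2793  a^+=2.2976
step 2: x_pred=1.4649  r=-1.7349  x^+=0.0440  v^+=2.3730  a^+=1.3339
step 3: x_pred=2.0651  r=-2.9651  x^+=-0.3633  v^+=2.4013  a^+=-0.3130
step 4: x_pred=1.2627  r=-1.5827  x^+=-0.0335  v^+=1.6887  a^+=-1.1921
step 5: x_pred=0.8650  r=-3.3650  x^+=-1.8909  v^+=-0.2004  a^+=-3.0612

resid = -3.3650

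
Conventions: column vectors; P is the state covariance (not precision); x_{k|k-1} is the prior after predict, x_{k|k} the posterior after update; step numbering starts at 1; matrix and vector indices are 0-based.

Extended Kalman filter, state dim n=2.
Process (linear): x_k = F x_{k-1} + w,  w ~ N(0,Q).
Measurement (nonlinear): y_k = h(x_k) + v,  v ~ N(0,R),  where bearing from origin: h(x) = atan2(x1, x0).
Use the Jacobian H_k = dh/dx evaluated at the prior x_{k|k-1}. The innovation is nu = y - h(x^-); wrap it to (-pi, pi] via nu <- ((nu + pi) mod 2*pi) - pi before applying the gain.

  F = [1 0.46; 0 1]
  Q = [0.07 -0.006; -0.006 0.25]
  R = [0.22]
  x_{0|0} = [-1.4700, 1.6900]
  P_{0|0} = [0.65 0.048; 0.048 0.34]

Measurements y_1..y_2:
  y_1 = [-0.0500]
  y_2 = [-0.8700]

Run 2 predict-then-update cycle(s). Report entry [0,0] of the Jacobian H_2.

step 1: x^-=[-0.6926, 1.6900]  P^-=[0.8361 0.1984; 0.1984 0.5900]  H_jac=[-0.5066 -0.2076]  S=[0.5018]  K=[-0.9263; -0.4445]  nu=[-2.0097]  x^+=[1.1690, 2.5832]  P^+=[0.4056 -0.0082; -0.0082 0.4909]
step 2: x^-=[2.3573, 2.5832]  P^-=[0.5719 0.2116; 0.2116 0.7409]  H_jac=[-0.2112 0.1927]  S=[0.2558]  K=[-0.3128; 0.3835]  nu=[-1.7011]  x^+=[2.8894, 1.9309]  P^+=[0.5469 0.2423; 0.2423 0.7033]

H_jac[0,0] = -0.2112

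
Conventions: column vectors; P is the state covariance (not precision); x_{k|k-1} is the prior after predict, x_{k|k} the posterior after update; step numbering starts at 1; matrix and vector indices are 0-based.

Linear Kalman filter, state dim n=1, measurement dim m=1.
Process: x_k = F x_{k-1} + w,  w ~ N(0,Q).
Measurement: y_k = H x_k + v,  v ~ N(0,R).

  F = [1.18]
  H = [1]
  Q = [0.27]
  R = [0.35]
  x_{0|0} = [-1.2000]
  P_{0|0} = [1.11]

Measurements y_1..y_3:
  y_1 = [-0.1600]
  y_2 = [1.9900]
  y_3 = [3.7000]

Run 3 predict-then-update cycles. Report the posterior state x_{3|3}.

step 1: x^-=[-1.4160]  P^-=[1.8156]  S=[2.1656]  K=[0.8384]  nu=[1.2560]  x^+=[-0.3630]  P^+=[0.2934]
step 2: x^-=[-0.4283]  P^-=[0.6786]  S=[1.0286]  K=[0.6597]  nu=[2.4183]  x^+=[1.1671]  P^+=[0.2309]
step 3: x^-=[1.3772]  P^-=[0.5915]  S=[0.9415]  K=[0.6283]  nu=[2.3228]  x^+=[2.8365]  P^+=[0.2199]

x_post = [2.8365]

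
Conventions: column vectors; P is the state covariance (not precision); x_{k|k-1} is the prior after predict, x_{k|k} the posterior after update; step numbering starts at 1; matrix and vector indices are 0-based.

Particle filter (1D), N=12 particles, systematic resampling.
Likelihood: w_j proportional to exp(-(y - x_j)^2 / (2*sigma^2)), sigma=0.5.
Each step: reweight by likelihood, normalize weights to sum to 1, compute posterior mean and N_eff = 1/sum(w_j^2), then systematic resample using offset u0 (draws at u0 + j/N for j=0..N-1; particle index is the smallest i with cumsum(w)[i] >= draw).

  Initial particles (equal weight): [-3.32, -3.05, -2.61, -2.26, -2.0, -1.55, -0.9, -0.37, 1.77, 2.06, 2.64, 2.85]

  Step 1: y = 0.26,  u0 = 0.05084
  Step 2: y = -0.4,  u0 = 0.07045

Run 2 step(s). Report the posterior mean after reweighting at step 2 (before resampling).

post_mean = -0.3977

step 1: w=[0.0000, 0.0000, 0.0000, 0.0000, 0.0001, 0.0027, 0.1271, 0.8476, 0.0196, 0.0029, 0.0000, 0.0000]  mean=-0.3916  Neff=1.3605  idx=[6, 7, 7, 7, 7, 7, 7, 7, 7, 7, 7, 7]
step 2: w=[0.0523, 0.0862, 0.0862, 0.0862, 0.0862, 0.0862, 0.0862, 0.0862, 0.0862, 0.0862, 0.0862, 0.0862]  mean=-0.3977  Neff=11.8510  idx=[1, 2, 3, 4, 5, 6, 7, 7, 8, 9, 10, 11]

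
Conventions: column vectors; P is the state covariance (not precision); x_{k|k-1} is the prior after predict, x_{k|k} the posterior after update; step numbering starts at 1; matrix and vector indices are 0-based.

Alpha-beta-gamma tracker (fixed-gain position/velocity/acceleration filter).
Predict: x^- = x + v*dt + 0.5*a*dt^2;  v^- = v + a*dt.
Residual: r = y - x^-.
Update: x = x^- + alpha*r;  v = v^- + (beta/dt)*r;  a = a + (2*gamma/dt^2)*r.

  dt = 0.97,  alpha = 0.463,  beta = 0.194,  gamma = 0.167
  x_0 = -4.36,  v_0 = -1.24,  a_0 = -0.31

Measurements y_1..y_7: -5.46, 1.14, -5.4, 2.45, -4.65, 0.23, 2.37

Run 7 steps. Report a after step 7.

step 1: x_pred=-5.7086  r=0.2486  x^+=-5.5935  v^+=-1.4910  a^+=-0.2217
step 2: x_pred=-7.1441  r=8.2841  x^+=-3.3086  v^+=-0.0492  a^+=2.7189
step 3: x_pred=-2.0772  r=-3.3228  x^+=-3.6157  v^+=1.9236  a^+=1.5394
step 4: x_pred=-1.0256  r=3.4756  x^+=0.5836  v^+=4.1119  a^+=2.7732
step 5: x_pred=5.8768  r=-10.5268  x^+=1.0029  v^+=4.6965  a^+=-0.9636
step 6: x_pred=5.1052  r=-4.8752  x^+=2.8480  v^+=2.7868  a^+=-2.6942
step 7: x_pred=4.2836  r=-1.9136  x^+=3.3976  v^+=-0.2094  a^+=-3.3735

a_post = -3.3735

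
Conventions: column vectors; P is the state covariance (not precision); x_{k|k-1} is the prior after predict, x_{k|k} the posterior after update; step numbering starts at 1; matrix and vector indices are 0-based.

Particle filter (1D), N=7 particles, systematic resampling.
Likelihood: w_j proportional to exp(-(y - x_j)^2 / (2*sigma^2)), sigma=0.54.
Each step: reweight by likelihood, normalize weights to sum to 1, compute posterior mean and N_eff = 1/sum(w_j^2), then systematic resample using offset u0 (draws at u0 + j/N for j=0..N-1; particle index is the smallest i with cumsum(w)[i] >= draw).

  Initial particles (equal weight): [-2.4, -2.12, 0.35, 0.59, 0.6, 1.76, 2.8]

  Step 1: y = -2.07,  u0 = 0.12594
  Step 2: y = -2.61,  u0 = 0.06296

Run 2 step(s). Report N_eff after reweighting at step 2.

step 1: w=[0.4545, 0.5455, 0.0000, 0.0000, 0.0000, 0.0000, 0.0000]  mean=-2.2472  Neff=1.9837  idx=[0, 0, 0, 1, 1, 1, 1]
step 2: w=[0.1707, 0.1707, 0.1707, 0.1220, 0.1220, 0.1220, 0.1220]  mean=-2.2634  Neff=6.8061  idx=[0, 1, 2, 2, 4, 5, 6]

N_eff = 6.8061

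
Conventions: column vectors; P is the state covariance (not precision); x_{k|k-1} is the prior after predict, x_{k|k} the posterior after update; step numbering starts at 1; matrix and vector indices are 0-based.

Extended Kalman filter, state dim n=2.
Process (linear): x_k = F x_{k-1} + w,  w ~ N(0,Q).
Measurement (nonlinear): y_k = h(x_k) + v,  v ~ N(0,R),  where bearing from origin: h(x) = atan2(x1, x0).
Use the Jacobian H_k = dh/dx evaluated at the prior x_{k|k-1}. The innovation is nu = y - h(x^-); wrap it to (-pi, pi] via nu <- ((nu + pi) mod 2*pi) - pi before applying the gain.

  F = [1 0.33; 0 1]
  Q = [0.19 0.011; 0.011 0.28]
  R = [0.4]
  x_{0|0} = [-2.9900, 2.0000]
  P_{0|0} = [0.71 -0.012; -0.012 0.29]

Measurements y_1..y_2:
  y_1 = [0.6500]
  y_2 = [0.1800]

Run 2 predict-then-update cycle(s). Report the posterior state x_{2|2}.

x_post = [0.5317, 3.0234]

step 1: x^-=[-2.3300, 2.0000]  P^-=[0.9237 0.0947; 0.0947 0.5700]  H_jac=[-0.2121 -0.2471]  S=[0.4863]  K=[-0.4510; -0.3310]  nu=[-1.7823]  x^+=[-1.5262, 2.5898]  P^+=[0.8247 0.0221; 0.0221 0.5167]
step 2: x^-=[-0.6715, 2.5898]  P^-=[1.0856 0.2036; 0.2036 0.7967]  H_jac=[-0.3618 -0.0938]  S=[0.5629]  K=[-0.7317; -0.2636]  nu=[-1.6445]  x^+=[0.5317, 3.0234]  P^+=[0.7843 0.0950; 0.0950 0.7576]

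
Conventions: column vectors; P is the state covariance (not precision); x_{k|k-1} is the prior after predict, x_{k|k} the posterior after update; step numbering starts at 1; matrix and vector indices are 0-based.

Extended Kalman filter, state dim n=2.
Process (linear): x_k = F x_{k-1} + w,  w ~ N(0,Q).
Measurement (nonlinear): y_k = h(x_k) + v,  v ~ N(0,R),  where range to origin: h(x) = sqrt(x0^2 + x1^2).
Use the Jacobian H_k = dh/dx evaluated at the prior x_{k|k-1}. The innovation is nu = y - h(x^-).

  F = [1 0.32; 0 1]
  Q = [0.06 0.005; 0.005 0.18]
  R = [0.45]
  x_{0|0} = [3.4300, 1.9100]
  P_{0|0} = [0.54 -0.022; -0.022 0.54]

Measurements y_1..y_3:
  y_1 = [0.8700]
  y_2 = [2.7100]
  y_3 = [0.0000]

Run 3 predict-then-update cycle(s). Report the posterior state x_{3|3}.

step 1: x^-=[4.0412, 1.9100]  P^-=[0.6412 0.1558; 0.1558 0.7200]  H_jac=[0.9041 0.4273]  S=[1.2260]  K=[0.5272; 0.3658]  nu=[-3.5998]  x^+=[2.1435, 0.5930]  P^+=[0.3005 -0.0806; -0.0806 0.5559]
step 2: x^-=[2.3332, 0.5930]  P^-=[0.3658 0.1022; 0.1022 0.7359]  H_jac=[0.9692 0.2463]  S=[0.8871]  K=[0.4281; 0.3161]  nu=[0.3026]  x^+=[2.4628, 0.6886]  P^+=[0.2033 -0.0178; -0.0178 0.6473]
step 3: x^-=[2.6831, 0.6886]  P^-=[0.3182 0.1944; 0.1944 0.8273]  H_jac=[0.9686 0.2486]  S=[0.8932]  K=[0.3991; 0.4410]  nu=[-2.7701]  x^+=[1.5775, -0.5330]  P^+=[0.1759 0.0371; 0.0371 0.6536]

x_post = [1.5775, -0.5330]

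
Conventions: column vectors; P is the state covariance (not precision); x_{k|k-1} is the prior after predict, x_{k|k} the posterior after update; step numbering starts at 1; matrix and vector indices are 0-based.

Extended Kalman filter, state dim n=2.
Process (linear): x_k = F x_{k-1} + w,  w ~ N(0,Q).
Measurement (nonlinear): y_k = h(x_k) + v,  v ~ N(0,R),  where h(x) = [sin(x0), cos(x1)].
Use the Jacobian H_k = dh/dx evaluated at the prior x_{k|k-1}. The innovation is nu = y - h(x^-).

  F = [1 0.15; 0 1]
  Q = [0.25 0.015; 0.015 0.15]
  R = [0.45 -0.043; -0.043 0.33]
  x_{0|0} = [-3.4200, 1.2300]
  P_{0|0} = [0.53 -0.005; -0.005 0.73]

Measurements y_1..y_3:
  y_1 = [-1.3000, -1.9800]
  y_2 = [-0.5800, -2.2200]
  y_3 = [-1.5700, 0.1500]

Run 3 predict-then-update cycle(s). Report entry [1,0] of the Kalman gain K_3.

K[1,0] = 0.0682

step 1: x^-=[-3.2355, 1.2300]  P^-=[0.7949 0.1195; 0.1195 0.8800]  H_jac=[-0.9956 0.0000; 0.0000 -0.9425]  S=[1.2379 0.0691; 0.0691 1.1117]  K=[-0.6359 -0.0618; -0.0546 -0.7427]  nu=[-1.3938, -2.3142]  x^+=[-2.2063, 3.0248]  P^+=[0.2847 -0.0074; -0.0074 0.2575]
step 2: x^-=[-1.7526, 3.0248]  P^-=[0.5383 0.0462; 0.0462 0.4075]  H_jac=[-0.1808 0.0000; 0.0000 -0.1165]  S=[0.4676 -0.0420; -0.0420 0.3355]  K=[-0.2120 -0.0426; -0.0309 -0.1454]  nu=[0.4035, -1.2268]  x^+=[-1.7858, 3.1907]  P^+=[0.5175 0.0425; 0.0425 0.4004]
step 3: x^-=[-1.3072, 3.1907]  P^-=[0.7892 0.1175; 0.1175 0.5504]  H_jac=[0.2605 0.0000; 0.0000 0.0491]  S=[0.5036 -0.0415; -0.0415 0.3313]  K=[0.4140 0.0693; 0.0682 0.0901]  nu=[-0.6045, 1.1488]  x^+=[-1.4780, 3.2529]  P^+=[0.7037 0.1030; 0.1030 0.5459]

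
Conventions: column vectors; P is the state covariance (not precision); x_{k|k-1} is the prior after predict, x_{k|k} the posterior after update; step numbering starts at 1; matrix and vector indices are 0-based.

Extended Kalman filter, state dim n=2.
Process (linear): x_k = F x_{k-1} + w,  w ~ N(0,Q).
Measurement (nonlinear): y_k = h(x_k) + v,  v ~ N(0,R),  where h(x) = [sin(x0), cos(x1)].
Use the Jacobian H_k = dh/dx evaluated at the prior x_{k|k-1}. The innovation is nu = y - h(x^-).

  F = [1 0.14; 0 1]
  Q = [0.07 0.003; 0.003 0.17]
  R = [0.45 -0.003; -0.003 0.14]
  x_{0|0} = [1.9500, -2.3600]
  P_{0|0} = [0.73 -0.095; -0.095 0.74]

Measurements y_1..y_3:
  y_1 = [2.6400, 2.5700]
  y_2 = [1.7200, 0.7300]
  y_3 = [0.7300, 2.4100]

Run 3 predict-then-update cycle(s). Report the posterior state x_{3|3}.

x_post = [1.5331, -0.3528]

step 1: x^-=[1.6196, -2.3600]  P^-=[0.7879 0.0116; 0.0116 0.9100]  H_jac=[-0.0488 0.0000; 0.0000 0.7044]  S=[0.4519 -0.0034; -0.0034 0.5915]  K=[-0.0850 0.0133; 0.0069 1.0837]  nu=[1.6412, 3.2798]  x^+=[1.5239, 1.2056]  P^+=[0.7845 0.0030; 0.0030 0.2153]
step 2: x^-=[1.6926, 1.2056]  P^-=[0.8596 0.0362; 0.0362 0.3853]  H_jac=[-0.1215 0.0000; 0.0000 -0.9340]  S=[0.4627 0.0011; 0.0011 0.4762]  K=[-0.2256 -0.0704; -0.0077 -0.7558]  nu=[0.7274, 0.3728]  x^+=[1.5023, 0.9182]  P^+=[0.8336 0.0098; 0.0098 0.1133]
step 3: x^-=[1.6308, 0.9182]  P^-=[0.9086 0.0287; 0.0287 0.2833]  H_jac=[-0.0600 0.0000; 0.0000 -0.7945]  S=[0.4533 -0.0016; -0.0016 0.3188]  K=[-0.1205 -0.0721; -0.0063 -0.7060]  nu=[-0.2682, 1.8027]  x^+=[1.5331, -0.3528]  P^+=[0.9004 0.0123; 0.0123 0.1244]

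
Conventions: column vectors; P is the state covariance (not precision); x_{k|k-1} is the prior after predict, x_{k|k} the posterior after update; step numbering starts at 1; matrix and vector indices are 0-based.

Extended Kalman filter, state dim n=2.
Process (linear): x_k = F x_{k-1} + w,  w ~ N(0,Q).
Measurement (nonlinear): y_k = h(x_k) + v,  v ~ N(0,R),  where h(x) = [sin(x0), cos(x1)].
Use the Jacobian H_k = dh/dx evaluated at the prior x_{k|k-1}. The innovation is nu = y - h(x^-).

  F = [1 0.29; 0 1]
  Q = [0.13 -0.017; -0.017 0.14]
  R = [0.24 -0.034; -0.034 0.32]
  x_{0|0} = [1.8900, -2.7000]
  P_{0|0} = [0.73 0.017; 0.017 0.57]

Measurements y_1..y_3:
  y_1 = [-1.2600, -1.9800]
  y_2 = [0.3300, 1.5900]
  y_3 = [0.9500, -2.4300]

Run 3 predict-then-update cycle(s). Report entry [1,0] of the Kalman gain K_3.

K[1,0] = 0.0271

step 1: x^-=[1.1070, -2.7000]  P^-=[0.9178 0.1653; 0.1653 0.7100]  H_jac=[0.4473 0.0000; 0.0000 0.4274]  S=[0.4237 -0.0024; -0.0024 0.4497]  K=[0.9700 0.1623; 0.1784 0.6757]  nu=[-2.1544, -1.0759]  x^+=[-1.1573, -3.8113]  P^+=[0.5081 0.0443; 0.0443 0.4918]
step 2: x^-=[-2.2626, -3.8113]  P^-=[0.7051 0.1699; 0.1699 0.6318]  H_jac=[-0.6379 0.0000; 0.0000 -0.6208]  S=[0.5270 0.0333; 0.0333 0.5634]  K=[-0.8450 -0.1373; -0.1624 -0.6864]  nu=[1.1001, 2.3740]  x^+=[-3.5181, -5.6195]  P^+=[0.3106 0.0245; 0.0245 0.3450]
step 3: x^-=[-5.1477, -5.6195]  P^-=[0.4838 0.1075; 0.1075 0.4850]  H_jac=[0.4217 0.0000; 0.0000 -0.6160]  S=[0.3260 -0.0619; -0.0619 0.5040]  K=[0.6152 -0.0558; 0.0271 -0.5894]  nu=[0.0433, -3.2177]  x^+=[-4.9414, -3.7219]  P^+=[0.3546 0.0630; 0.0630 0.3077]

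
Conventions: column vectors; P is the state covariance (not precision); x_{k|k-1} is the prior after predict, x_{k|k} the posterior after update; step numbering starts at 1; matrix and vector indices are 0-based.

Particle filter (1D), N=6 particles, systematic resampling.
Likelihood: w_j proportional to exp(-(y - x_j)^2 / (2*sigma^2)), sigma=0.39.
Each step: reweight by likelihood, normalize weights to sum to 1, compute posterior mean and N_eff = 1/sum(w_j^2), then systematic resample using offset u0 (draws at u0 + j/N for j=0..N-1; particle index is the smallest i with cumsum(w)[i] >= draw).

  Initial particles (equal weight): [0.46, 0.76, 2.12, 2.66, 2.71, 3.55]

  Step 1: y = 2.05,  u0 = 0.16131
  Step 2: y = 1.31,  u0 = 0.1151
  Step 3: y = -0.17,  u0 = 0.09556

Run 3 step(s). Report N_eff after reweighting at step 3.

N_eff = 6.0000

step 1: w=[0.0002, 0.0028, 0.6464, 0.1933, 0.1569, 0.0004]  mean=2.3135  Neff=2.0838  idx=[2, 2, 2, 3, 3, 4]
step 2: w=[0.3271, 0.3271, 0.3271, 0.0071, 0.0071, 0.0045]  mean=2.1303  Neff=3.1139  idx=[0, 0, 1, 1, 2, 2]
step 3: w=[0.1667, 0.1667, 0.1667, 0.1667, 0.1667, 0.1667]  mean=2.1200  Neff=6.0000  idx=[0, 1, 2, 3, 4, 5]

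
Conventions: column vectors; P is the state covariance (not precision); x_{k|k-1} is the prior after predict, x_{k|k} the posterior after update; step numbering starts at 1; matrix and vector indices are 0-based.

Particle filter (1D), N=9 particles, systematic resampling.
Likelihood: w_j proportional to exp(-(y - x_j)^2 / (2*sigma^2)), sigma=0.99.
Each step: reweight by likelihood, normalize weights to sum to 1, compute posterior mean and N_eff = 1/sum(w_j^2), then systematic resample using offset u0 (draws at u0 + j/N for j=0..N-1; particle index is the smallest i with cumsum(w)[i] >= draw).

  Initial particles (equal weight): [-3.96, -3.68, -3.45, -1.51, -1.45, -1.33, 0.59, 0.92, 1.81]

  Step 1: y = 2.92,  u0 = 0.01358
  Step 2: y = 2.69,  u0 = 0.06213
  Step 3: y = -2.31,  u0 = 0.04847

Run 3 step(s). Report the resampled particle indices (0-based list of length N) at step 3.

resampled_idx = [0, 0, 0, 0, 0, 0, 0, 2, 6]

step 1: w=[0.0000, 0.0000, 0.0000, 0.0001, 0.0001, 0.0001, 0.0863, 0.1789, 0.7345]  mean=1.5445  Neff=1.7274  idx=[6, 7, 7, 8, 8, 8, 8, 8, 8]
step 2: w=[0.0232, 0.0444, 0.0444, 0.1480, 0.1480, 0.1480, 0.1480, 0.1480, 0.1480]  mean=1.7027  Neff=7.3583  idx=[1, 3, 4, 4, 5, 6, 7, 7, 8]
step 3: w=[0.7786, 0.0277, 0.0277, 0.0277, 0.0277, 0.0277, 0.0277, 0.0277, 0.0277]  mean=1.1170  Neff=1.6329  idx=[0, 0, 0, 0, 0, 0, 0, 2, 6]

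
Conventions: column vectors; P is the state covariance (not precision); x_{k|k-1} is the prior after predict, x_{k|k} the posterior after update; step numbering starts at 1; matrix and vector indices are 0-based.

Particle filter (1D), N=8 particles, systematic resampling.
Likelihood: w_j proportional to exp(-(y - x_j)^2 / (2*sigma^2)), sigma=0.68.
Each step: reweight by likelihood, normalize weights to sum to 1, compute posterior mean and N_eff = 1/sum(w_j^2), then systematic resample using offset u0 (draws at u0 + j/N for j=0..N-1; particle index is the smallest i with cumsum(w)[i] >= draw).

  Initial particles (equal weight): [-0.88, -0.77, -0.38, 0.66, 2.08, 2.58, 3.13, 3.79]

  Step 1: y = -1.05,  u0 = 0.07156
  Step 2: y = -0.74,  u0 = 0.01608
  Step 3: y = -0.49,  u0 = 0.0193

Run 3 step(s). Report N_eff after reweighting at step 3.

N_eff = 7.9791

step 1: w=[0.3807, 0.3609, 0.2418, 0.0166, 0.0000, 0.0000, 0.0000, 0.0000]  mean=-0.6938  Neff=2.9949  idx=[0, 0, 0, 1, 1, 1, 2, 2]
step 2: w=[0.1276, 0.1276, 0.1276, 0.1302, 0.1302, 0.1302, 0.1133, 0.1133]  mean=-0.7237  Neff=7.9760  idx=[0, 1, 2, 3, 4, 4, 5, 7]
step 3: w=[0.1177, 0.1177, 0.1177, 0.1275, 0.1275, 0.1275, 0.1275, 0.1370]  mean=-0.7554  Neff=7.9791  idx=[0, 1, 2, 3, 4, 5, 6, 7]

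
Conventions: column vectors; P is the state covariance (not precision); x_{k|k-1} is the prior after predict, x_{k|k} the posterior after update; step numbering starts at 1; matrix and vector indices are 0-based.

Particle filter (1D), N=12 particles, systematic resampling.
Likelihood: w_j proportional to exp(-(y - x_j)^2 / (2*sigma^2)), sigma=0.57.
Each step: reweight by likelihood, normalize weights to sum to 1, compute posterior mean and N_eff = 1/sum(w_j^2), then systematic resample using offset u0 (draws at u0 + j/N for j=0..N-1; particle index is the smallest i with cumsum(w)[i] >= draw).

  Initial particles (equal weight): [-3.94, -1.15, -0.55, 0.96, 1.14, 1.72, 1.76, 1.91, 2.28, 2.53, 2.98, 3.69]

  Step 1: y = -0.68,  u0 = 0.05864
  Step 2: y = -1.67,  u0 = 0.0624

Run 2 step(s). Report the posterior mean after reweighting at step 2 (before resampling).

step 1: w=[0.0000, 0.4166, 0.5703, 0.0093, 0.0036, 0.0001, 0.0001, 0.0000, 0.0000, 0.0000, 0.0000, 0.0000]  mean=-0.7795  Neff=2.0043  idx=[1, 1, 1, 1, 1, 2, 2, 2, 2, 2, 2, 2]
step 2: w=[0.1529, 0.1529, 0.1529, 0.1529, 0.1529, 0.0336, 0.0336, 0.0336, 0.0336, 0.0336, 0.0336, 0.0336]  mean=-1.0087  Neff=8.0110  idx=[0, 0, 1, 2, 2, 3, 3, 4, 4, 6, 8, 11]

post_mean = -1.0087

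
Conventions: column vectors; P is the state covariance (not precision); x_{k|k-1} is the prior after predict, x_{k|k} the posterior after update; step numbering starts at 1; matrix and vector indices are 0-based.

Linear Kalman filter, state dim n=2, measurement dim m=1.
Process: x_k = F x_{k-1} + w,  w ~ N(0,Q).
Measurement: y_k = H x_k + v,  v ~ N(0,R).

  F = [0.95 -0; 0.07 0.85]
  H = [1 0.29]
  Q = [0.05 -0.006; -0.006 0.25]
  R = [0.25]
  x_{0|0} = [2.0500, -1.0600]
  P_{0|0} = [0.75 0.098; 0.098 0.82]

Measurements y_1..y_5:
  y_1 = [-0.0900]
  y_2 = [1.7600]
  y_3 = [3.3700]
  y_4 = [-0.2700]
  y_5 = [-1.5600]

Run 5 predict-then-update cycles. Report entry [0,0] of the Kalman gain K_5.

K[0,0] = 0.3144

step 1: x^-=[1.9475, -0.7575]  P^-=[0.7269 0.1230; 0.1230 0.8578]  S=[1.1204]  K=[0.6806; 0.3318]  nu=[-1.8178]  x^+=[0.7102, -1.3607]  P^+=[0.2079 -0.1300; -0.1300 0.7344]
step 2: x^-=[0.6747, -1.1069]  P^-=[0.2376 -0.0972; -0.0972 0.7662]  S=[0.4957]  K=[0.4225; 0.2522]  nu=[1.4063]  x^+=[1.2689, -0.7522]  P^+=[0.1491 -0.1500; -0.1500 0.7346]
step 3: x^-=[1.2054, -0.5506]  P^-=[0.1846 -0.1172; -0.1172 0.7637]  S=[0.4308]  K=[0.3495; 0.2420]  nu=[2.3242]  x^+=[2.0178, 0.0119]  P^+=[0.1319 -0.1536; -0.1536 0.7384]
step 4: x^-=[1.9169, 0.1514]  P^-=[0.1691 -0.1213; -0.1213 0.7659]  S=[0.4131]  K=[0.3241; 0.2440]  nu=[-2.2308]  x^+=[1.1939, -0.3930]  P^+=[0.1257 -0.1540; -0.1540 0.7413]
step 5: x^-=[1.1342, -0.2505]  P^-=[0.1634 -0.1220; -0.1220 0.7679]  S=[0.4073]  K=[0.3144; 0.2473]  nu=[-2.6216]  x^+=[0.3099, -0.8987]  P^+=[0.1232 -0.1536; -0.1536 0.7430]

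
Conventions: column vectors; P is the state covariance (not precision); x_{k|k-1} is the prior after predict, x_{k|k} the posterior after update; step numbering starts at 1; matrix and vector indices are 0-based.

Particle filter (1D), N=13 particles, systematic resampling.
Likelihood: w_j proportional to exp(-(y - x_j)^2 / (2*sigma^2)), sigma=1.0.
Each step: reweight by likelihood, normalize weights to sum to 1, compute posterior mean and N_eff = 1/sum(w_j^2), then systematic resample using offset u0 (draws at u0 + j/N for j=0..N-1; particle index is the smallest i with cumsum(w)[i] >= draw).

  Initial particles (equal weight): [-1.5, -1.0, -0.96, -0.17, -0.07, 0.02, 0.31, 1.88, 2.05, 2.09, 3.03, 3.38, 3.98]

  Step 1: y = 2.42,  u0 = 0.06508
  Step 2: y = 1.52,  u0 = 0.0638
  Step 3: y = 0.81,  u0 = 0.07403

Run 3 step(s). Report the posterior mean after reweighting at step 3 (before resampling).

post_mean = 2.0173

step 1: w=[0.0001, 0.0006, 0.0007, 0.0074, 0.0095, 0.0118, 0.0227, 0.1818, 0.1965, 0.1992, 0.1747, 0.1327, 0.0623]  mean=2.3908  Neff=6.0913  idx=[7, 7, 7, 8, 8, 9, 9, 9, 10, 10, 11, 11, 12]
step 2: w=[0.1151, 0.1151, 0.1151, 0.1067, 0.1067, 0.1044, 0.1044, 0.1044, 0.0393, 0.0393, 0.0218, 0.0218, 0.0060]  mean=2.1502  Neff=10.0716  idx=[0, 1, 1, 2, 3, 3, 4, 5, 6, 6, 7, 8, 11]
step 3: w=[0.1020, 0.1020, 0.1020, 0.1020, 0.0838, 0.0838, 0.0838, 0.0797, 0.0797, 0.0797, 0.0797, 0.0154, 0.0067]  mean=2.0173  Neff=11.3211  idx=[0, 1, 2, 2, 3, 4, 5, 6, 7, 8, 9, 10, 12]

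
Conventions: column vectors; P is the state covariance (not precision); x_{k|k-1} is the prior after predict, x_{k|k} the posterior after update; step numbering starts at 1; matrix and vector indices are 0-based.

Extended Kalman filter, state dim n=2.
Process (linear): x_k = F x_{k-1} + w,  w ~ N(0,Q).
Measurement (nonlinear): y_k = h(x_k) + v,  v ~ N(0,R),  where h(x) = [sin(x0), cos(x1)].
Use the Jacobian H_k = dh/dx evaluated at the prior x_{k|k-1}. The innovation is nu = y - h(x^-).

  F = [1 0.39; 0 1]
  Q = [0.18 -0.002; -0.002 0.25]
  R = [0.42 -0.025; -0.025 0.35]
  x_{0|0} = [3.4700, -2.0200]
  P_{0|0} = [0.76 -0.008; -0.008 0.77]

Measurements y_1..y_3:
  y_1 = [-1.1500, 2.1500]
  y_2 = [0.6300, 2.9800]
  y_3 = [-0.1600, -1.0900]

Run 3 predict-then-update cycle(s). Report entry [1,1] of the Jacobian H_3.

H_jac[1,1] = 0.3240

step 1: x^-=[2.6822, -2.0200]  P^-=[1.0509 0.2903; 0.2903 1.0200]  H_jac=[-0.8963 0.0000; 0.0000 0.9008]  S=[1.2643 -0.2594; -0.2594 1.1777]  K=[-0.7326 0.0607; -0.0479 0.7696]  nu=[-1.5934, 2.5842]  x^+=[4.0063, 0.0453]  P^+=[0.3450 0.0439; 0.0439 0.3004]
step 2: x^-=[4.0240, 0.0453]  P^-=[0.6049 0.1591; 0.1591 0.5504]  H_jac=[-0.6353 0.0000; 0.0000 -0.0453]  S=[0.6641 -0.0204; -0.0204 0.3511]  K=[-0.5803 -0.0543; -0.1546 -0.0800]  nu=[1.4023, 1.9810]  x^+=[3.1028, -0.3299]  P^+=[0.3815 0.0991; 0.0991 0.5328]
step 3: x^-=[2.9741, -0.3299]  P^-=[0.7198 0.3048; 0.3048 0.7828]  H_jac=[-0.9860 0.0000; 0.0000 0.3240]  S=[1.1198 -0.1224; -0.1224 0.4322]  K=[-0.6283 0.0506; -0.2108 0.5271]  nu=[-0.3267, -2.0361]  x^+=[3.0763, -1.3343]  P^+=[0.2689 0.1032; 0.1032 0.5857]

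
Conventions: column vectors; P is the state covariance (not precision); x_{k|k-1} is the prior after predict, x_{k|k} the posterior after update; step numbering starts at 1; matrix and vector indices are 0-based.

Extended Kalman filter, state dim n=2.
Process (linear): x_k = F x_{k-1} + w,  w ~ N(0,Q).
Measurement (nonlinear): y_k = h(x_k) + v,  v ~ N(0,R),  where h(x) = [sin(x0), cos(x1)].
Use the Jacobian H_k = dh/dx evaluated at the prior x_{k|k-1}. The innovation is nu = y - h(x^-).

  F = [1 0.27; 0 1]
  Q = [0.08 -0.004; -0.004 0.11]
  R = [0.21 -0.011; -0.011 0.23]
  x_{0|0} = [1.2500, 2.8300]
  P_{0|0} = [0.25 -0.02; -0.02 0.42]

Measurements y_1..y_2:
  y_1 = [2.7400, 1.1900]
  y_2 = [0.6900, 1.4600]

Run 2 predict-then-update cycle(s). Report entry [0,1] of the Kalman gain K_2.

step 1: x^-=[2.0141, 2.8300]  P^-=[0.3498 0.0894; 0.0894 0.5300]  H_jac=[-0.4289 0.0000; 0.0000 -0.3066]  S=[0.2744 0.0008; 0.0008 0.2798]  K=[-0.5466 -0.0965; -0.1382 -0.5803]  nu=[1.8367, 2.1418]  x^+=[0.8035, 1.3333]  P^+=[0.2652 0.0528; 0.0528 0.4304]
step 2: x^-=[1.1635, 1.3333]  P^-=[0.4050 0.1650; 0.1650 0.5404]  H_jac=[0.3961 0.0000; 0.0000 -0.9719]  S=[0.2736 -0.0745; -0.0745 0.7405]  K=[0.5424 -0.1620; 0.0470 -0.7046]  nu=[-0.2282, 1.2247]  x^+=[0.8414, 0.4597]  P^+=[0.2920 0.0445; 0.0445 0.1673]

K[0,1] = -0.1620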